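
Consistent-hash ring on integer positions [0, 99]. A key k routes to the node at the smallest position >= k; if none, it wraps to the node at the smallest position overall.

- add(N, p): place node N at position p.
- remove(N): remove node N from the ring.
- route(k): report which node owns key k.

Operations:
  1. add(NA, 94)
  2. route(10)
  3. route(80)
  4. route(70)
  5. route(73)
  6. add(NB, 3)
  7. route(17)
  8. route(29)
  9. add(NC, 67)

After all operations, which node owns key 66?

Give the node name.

Answer: NC

Derivation:
Op 1: add NA@94 -> ring=[94:NA]
Op 2: route key 10: smallest pos >= 10 is 94 -> NA
Op 3: route key 80: smallest pos >= 80 is 94 -> NA
Op 4: route key 70: smallest pos >= 70 is 94 -> NA
Op 5: route key 73: smallest pos >= 73 is 94 -> NA
Op 6: add NB@3 -> ring=[3:NB,94:NA]
Op 7: route key 17: smallest pos >= 17 is 94 -> NA
Op 8: route key 29: smallest pos >= 29 is 94 -> NA
Op 9: add NC@67 -> ring=[3:NB,67:NC,94:NA]
Final route key 66: smallest pos >= 66 is 67 -> NC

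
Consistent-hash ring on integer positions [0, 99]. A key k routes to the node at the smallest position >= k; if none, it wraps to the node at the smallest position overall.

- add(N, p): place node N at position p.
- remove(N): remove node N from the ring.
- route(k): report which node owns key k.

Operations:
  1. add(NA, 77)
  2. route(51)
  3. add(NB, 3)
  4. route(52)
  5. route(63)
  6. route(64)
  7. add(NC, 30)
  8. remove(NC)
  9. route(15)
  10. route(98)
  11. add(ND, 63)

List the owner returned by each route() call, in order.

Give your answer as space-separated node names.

Answer: NA NA NA NA NA NB

Derivation:
Op 1: add NA@77 -> ring=[77:NA]
Op 2: route key 51: smallest pos >= 51 is 77 -> NA
Op 3: add NB@3 -> ring=[3:NB,77:NA]
Op 4: route key 52: smallest pos >= 52 is 77 -> NA
Op 5: route key 63: smallest pos >= 63 is 77 -> NA
Op 6: route key 64: smallest pos >= 64 is 77 -> NA
Op 7: add NC@30 -> ring=[3:NB,30:NC,77:NA]
Op 8: remove NC -> ring=[3:NB,77:NA]
Op 9: route key 15: smallest pos >= 15 is 77 -> NA
Op 10: route key 98: none >= 98, wrap to smallest pos 3 -> NB
Op 11: add ND@63 -> ring=[3:NB,63:ND,77:NA]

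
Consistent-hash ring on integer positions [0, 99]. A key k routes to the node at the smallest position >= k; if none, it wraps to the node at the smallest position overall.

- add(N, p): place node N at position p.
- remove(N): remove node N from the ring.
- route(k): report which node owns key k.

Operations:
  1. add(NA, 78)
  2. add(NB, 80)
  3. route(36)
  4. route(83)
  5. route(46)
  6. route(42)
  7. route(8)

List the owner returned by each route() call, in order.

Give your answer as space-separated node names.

Op 1: add NA@78 -> ring=[78:NA]
Op 2: add NB@80 -> ring=[78:NA,80:NB]
Op 3: route key 36: smallest pos >= 36 is 78 -> NA
Op 4: route key 83: none >= 83, wrap to smallest pos 78 -> NA
Op 5: route key 46: smallest pos >= 46 is 78 -> NA
Op 6: route key 42: smallest pos >= 42 is 78 -> NA
Op 7: route key 8: smallest pos >= 8 is 78 -> NA

Answer: NA NA NA NA NA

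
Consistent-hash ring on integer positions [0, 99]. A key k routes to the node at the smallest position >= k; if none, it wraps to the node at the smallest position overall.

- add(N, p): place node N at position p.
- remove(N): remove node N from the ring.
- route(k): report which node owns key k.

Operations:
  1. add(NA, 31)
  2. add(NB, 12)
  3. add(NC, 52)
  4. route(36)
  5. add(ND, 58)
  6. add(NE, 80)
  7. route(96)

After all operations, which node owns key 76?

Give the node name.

Op 1: add NA@31 -> ring=[31:NA]
Op 2: add NB@12 -> ring=[12:NB,31:NA]
Op 3: add NC@52 -> ring=[12:NB,31:NA,52:NC]
Op 4: route key 36: smallest pos >= 36 is 52 -> NC
Op 5: add ND@58 -> ring=[12:NB,31:NA,52:NC,58:ND]
Op 6: add NE@80 -> ring=[12:NB,31:NA,52:NC,58:ND,80:NE]
Op 7: route key 96: none >= 96, wrap to smallest pos 12 -> NB
Final route key 76: smallest pos >= 76 is 80 -> NE

Answer: NE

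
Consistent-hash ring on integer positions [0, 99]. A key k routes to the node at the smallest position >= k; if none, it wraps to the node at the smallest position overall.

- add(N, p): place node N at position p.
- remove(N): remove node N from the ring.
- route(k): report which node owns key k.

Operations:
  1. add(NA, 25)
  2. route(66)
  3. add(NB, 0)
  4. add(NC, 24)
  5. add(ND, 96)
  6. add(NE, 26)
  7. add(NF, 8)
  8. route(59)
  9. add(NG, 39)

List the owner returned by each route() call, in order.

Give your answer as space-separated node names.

Op 1: add NA@25 -> ring=[25:NA]
Op 2: route key 66: none >= 66, wrap to smallest pos 25 -> NA
Op 3: add NB@0 -> ring=[0:NB,25:NA]
Op 4: add NC@24 -> ring=[0:NB,24:NC,25:NA]
Op 5: add ND@96 -> ring=[0:NB,24:NC,25:NA,96:ND]
Op 6: add NE@26 -> ring=[0:NB,24:NC,25:NA,26:NE,96:ND]
Op 7: add NF@8 -> ring=[0:NB,8:NF,24:NC,25:NA,26:NE,96:ND]
Op 8: route key 59: smallest pos >= 59 is 96 -> ND
Op 9: add NG@39 -> ring=[0:NB,8:NF,24:NC,25:NA,26:NE,39:NG,96:ND]

Answer: NA ND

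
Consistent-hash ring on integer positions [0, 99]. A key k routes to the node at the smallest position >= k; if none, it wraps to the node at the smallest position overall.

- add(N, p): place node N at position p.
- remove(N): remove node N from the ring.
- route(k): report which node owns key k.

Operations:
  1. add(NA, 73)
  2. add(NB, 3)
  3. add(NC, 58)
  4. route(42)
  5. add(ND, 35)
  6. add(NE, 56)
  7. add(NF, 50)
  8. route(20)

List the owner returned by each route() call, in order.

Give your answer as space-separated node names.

Op 1: add NA@73 -> ring=[73:NA]
Op 2: add NB@3 -> ring=[3:NB,73:NA]
Op 3: add NC@58 -> ring=[3:NB,58:NC,73:NA]
Op 4: route key 42: smallest pos >= 42 is 58 -> NC
Op 5: add ND@35 -> ring=[3:NB,35:ND,58:NC,73:NA]
Op 6: add NE@56 -> ring=[3:NB,35:ND,56:NE,58:NC,73:NA]
Op 7: add NF@50 -> ring=[3:NB,35:ND,50:NF,56:NE,58:NC,73:NA]
Op 8: route key 20: smallest pos >= 20 is 35 -> ND

Answer: NC ND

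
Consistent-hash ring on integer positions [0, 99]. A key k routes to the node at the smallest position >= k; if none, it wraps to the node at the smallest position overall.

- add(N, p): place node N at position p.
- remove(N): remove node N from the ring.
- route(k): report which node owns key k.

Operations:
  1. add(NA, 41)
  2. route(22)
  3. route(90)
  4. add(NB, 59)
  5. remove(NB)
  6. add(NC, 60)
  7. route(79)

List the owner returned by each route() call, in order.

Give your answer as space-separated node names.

Op 1: add NA@41 -> ring=[41:NA]
Op 2: route key 22: smallest pos >= 22 is 41 -> NA
Op 3: route key 90: none >= 90, wrap to smallest pos 41 -> NA
Op 4: add NB@59 -> ring=[41:NA,59:NB]
Op 5: remove NB -> ring=[41:NA]
Op 6: add NC@60 -> ring=[41:NA,60:NC]
Op 7: route key 79: none >= 79, wrap to smallest pos 41 -> NA

Answer: NA NA NA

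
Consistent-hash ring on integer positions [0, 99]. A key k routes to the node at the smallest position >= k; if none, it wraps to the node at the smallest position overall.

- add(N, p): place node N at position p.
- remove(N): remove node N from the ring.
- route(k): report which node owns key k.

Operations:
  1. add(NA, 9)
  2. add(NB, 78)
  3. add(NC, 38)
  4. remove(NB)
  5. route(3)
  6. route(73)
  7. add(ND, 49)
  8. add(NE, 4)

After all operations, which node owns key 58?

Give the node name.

Answer: NE

Derivation:
Op 1: add NA@9 -> ring=[9:NA]
Op 2: add NB@78 -> ring=[9:NA,78:NB]
Op 3: add NC@38 -> ring=[9:NA,38:NC,78:NB]
Op 4: remove NB -> ring=[9:NA,38:NC]
Op 5: route key 3: smallest pos >= 3 is 9 -> NA
Op 6: route key 73: none >= 73, wrap to smallest pos 9 -> NA
Op 7: add ND@49 -> ring=[9:NA,38:NC,49:ND]
Op 8: add NE@4 -> ring=[4:NE,9:NA,38:NC,49:ND]
Final route key 58: none >= 58, wrap to smallest pos 4 -> NE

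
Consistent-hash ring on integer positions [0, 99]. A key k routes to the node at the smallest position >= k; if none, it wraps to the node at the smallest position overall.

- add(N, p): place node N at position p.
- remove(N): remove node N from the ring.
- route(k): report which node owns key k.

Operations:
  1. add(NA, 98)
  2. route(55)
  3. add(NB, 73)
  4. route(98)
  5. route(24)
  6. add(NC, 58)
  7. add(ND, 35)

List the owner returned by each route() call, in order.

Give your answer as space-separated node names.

Answer: NA NA NB

Derivation:
Op 1: add NA@98 -> ring=[98:NA]
Op 2: route key 55: smallest pos >= 55 is 98 -> NA
Op 3: add NB@73 -> ring=[73:NB,98:NA]
Op 4: route key 98: smallest pos >= 98 is 98 -> NA
Op 5: route key 24: smallest pos >= 24 is 73 -> NB
Op 6: add NC@58 -> ring=[58:NC,73:NB,98:NA]
Op 7: add ND@35 -> ring=[35:ND,58:NC,73:NB,98:NA]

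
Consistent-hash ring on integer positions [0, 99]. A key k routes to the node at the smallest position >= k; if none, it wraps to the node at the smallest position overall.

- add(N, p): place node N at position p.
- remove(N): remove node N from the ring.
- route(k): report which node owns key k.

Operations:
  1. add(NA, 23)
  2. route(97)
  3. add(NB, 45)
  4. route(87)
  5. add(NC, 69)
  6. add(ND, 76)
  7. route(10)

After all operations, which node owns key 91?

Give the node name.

Answer: NA

Derivation:
Op 1: add NA@23 -> ring=[23:NA]
Op 2: route key 97: none >= 97, wrap to smallest pos 23 -> NA
Op 3: add NB@45 -> ring=[23:NA,45:NB]
Op 4: route key 87: none >= 87, wrap to smallest pos 23 -> NA
Op 5: add NC@69 -> ring=[23:NA,45:NB,69:NC]
Op 6: add ND@76 -> ring=[23:NA,45:NB,69:NC,76:ND]
Op 7: route key 10: smallest pos >= 10 is 23 -> NA
Final route key 91: none >= 91, wrap to smallest pos 23 -> NA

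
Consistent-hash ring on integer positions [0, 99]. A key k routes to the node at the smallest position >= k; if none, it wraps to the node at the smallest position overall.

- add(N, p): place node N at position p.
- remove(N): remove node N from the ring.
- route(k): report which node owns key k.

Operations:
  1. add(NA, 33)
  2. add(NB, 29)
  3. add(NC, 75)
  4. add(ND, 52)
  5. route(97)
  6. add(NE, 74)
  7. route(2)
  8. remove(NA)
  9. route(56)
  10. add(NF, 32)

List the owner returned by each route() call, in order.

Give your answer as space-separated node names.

Op 1: add NA@33 -> ring=[33:NA]
Op 2: add NB@29 -> ring=[29:NB,33:NA]
Op 3: add NC@75 -> ring=[29:NB,33:NA,75:NC]
Op 4: add ND@52 -> ring=[29:NB,33:NA,52:ND,75:NC]
Op 5: route key 97: none >= 97, wrap to smallest pos 29 -> NB
Op 6: add NE@74 -> ring=[29:NB,33:NA,52:ND,74:NE,75:NC]
Op 7: route key 2: smallest pos >= 2 is 29 -> NB
Op 8: remove NA -> ring=[29:NB,52:ND,74:NE,75:NC]
Op 9: route key 56: smallest pos >= 56 is 74 -> NE
Op 10: add NF@32 -> ring=[29:NB,32:NF,52:ND,74:NE,75:NC]

Answer: NB NB NE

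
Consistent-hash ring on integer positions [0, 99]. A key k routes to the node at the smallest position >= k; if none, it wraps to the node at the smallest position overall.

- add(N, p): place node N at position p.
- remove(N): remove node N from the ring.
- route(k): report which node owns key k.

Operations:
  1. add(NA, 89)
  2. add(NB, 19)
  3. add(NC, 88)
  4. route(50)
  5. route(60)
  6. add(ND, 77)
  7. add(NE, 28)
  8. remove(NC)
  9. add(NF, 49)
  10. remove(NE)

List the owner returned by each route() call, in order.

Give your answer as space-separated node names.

Op 1: add NA@89 -> ring=[89:NA]
Op 2: add NB@19 -> ring=[19:NB,89:NA]
Op 3: add NC@88 -> ring=[19:NB,88:NC,89:NA]
Op 4: route key 50: smallest pos >= 50 is 88 -> NC
Op 5: route key 60: smallest pos >= 60 is 88 -> NC
Op 6: add ND@77 -> ring=[19:NB,77:ND,88:NC,89:NA]
Op 7: add NE@28 -> ring=[19:NB,28:NE,77:ND,88:NC,89:NA]
Op 8: remove NC -> ring=[19:NB,28:NE,77:ND,89:NA]
Op 9: add NF@49 -> ring=[19:NB,28:NE,49:NF,77:ND,89:NA]
Op 10: remove NE -> ring=[19:NB,49:NF,77:ND,89:NA]

Answer: NC NC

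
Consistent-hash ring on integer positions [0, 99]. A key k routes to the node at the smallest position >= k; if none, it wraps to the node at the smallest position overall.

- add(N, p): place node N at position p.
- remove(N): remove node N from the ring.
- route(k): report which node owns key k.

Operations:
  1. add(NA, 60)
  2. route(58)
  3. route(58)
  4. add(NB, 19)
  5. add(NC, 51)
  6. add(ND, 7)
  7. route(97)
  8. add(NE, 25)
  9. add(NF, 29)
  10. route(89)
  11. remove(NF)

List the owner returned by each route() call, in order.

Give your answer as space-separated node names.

Answer: NA NA ND ND

Derivation:
Op 1: add NA@60 -> ring=[60:NA]
Op 2: route key 58: smallest pos >= 58 is 60 -> NA
Op 3: route key 58: smallest pos >= 58 is 60 -> NA
Op 4: add NB@19 -> ring=[19:NB,60:NA]
Op 5: add NC@51 -> ring=[19:NB,51:NC,60:NA]
Op 6: add ND@7 -> ring=[7:ND,19:NB,51:NC,60:NA]
Op 7: route key 97: none >= 97, wrap to smallest pos 7 -> ND
Op 8: add NE@25 -> ring=[7:ND,19:NB,25:NE,51:NC,60:NA]
Op 9: add NF@29 -> ring=[7:ND,19:NB,25:NE,29:NF,51:NC,60:NA]
Op 10: route key 89: none >= 89, wrap to smallest pos 7 -> ND
Op 11: remove NF -> ring=[7:ND,19:NB,25:NE,51:NC,60:NA]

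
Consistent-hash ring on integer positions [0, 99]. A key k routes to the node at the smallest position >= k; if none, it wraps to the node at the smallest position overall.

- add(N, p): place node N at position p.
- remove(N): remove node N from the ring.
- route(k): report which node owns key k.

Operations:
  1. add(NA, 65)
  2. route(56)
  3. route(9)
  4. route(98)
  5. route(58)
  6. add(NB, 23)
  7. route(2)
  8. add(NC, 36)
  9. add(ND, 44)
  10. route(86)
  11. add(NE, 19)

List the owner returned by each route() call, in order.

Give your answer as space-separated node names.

Op 1: add NA@65 -> ring=[65:NA]
Op 2: route key 56: smallest pos >= 56 is 65 -> NA
Op 3: route key 9: smallest pos >= 9 is 65 -> NA
Op 4: route key 98: none >= 98, wrap to smallest pos 65 -> NA
Op 5: route key 58: smallest pos >= 58 is 65 -> NA
Op 6: add NB@23 -> ring=[23:NB,65:NA]
Op 7: route key 2: smallest pos >= 2 is 23 -> NB
Op 8: add NC@36 -> ring=[23:NB,36:NC,65:NA]
Op 9: add ND@44 -> ring=[23:NB,36:NC,44:ND,65:NA]
Op 10: route key 86: none >= 86, wrap to smallest pos 23 -> NB
Op 11: add NE@19 -> ring=[19:NE,23:NB,36:NC,44:ND,65:NA]

Answer: NA NA NA NA NB NB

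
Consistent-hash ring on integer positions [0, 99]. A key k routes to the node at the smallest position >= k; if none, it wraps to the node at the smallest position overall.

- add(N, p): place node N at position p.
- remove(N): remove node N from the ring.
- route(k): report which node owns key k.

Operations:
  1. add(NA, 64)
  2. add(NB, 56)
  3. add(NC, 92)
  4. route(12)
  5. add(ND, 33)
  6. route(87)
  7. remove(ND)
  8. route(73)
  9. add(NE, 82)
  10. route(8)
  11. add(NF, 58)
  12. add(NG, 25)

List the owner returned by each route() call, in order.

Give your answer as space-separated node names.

Op 1: add NA@64 -> ring=[64:NA]
Op 2: add NB@56 -> ring=[56:NB,64:NA]
Op 3: add NC@92 -> ring=[56:NB,64:NA,92:NC]
Op 4: route key 12: smallest pos >= 12 is 56 -> NB
Op 5: add ND@33 -> ring=[33:ND,56:NB,64:NA,92:NC]
Op 6: route key 87: smallest pos >= 87 is 92 -> NC
Op 7: remove ND -> ring=[56:NB,64:NA,92:NC]
Op 8: route key 73: smallest pos >= 73 is 92 -> NC
Op 9: add NE@82 -> ring=[56:NB,64:NA,82:NE,92:NC]
Op 10: route key 8: smallest pos >= 8 is 56 -> NB
Op 11: add NF@58 -> ring=[56:NB,58:NF,64:NA,82:NE,92:NC]
Op 12: add NG@25 -> ring=[25:NG,56:NB,58:NF,64:NA,82:NE,92:NC]

Answer: NB NC NC NB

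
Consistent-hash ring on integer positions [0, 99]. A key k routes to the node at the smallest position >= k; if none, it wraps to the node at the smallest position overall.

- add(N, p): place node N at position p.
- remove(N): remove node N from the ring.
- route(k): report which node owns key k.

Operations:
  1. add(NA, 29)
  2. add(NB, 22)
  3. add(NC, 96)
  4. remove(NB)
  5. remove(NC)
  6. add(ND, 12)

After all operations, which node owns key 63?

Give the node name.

Answer: ND

Derivation:
Op 1: add NA@29 -> ring=[29:NA]
Op 2: add NB@22 -> ring=[22:NB,29:NA]
Op 3: add NC@96 -> ring=[22:NB,29:NA,96:NC]
Op 4: remove NB -> ring=[29:NA,96:NC]
Op 5: remove NC -> ring=[29:NA]
Op 6: add ND@12 -> ring=[12:ND,29:NA]
Final route key 63: none >= 63, wrap to smallest pos 12 -> ND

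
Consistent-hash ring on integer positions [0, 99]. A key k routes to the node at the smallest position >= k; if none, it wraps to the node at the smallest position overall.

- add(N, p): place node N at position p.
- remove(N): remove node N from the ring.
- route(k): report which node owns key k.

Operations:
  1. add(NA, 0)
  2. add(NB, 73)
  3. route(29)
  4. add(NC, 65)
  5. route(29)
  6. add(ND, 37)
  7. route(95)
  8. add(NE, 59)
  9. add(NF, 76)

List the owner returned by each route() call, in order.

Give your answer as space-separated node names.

Op 1: add NA@0 -> ring=[0:NA]
Op 2: add NB@73 -> ring=[0:NA,73:NB]
Op 3: route key 29: smallest pos >= 29 is 73 -> NB
Op 4: add NC@65 -> ring=[0:NA,65:NC,73:NB]
Op 5: route key 29: smallest pos >= 29 is 65 -> NC
Op 6: add ND@37 -> ring=[0:NA,37:ND,65:NC,73:NB]
Op 7: route key 95: none >= 95, wrap to smallest pos 0 -> NA
Op 8: add NE@59 -> ring=[0:NA,37:ND,59:NE,65:NC,73:NB]
Op 9: add NF@76 -> ring=[0:NA,37:ND,59:NE,65:NC,73:NB,76:NF]

Answer: NB NC NA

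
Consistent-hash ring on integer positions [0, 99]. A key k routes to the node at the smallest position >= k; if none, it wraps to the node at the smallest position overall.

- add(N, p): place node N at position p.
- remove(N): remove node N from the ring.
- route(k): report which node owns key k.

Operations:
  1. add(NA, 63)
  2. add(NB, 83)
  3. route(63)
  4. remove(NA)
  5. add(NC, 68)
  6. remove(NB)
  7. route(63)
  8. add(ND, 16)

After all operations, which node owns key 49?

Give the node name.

Op 1: add NA@63 -> ring=[63:NA]
Op 2: add NB@83 -> ring=[63:NA,83:NB]
Op 3: route key 63: smallest pos >= 63 is 63 -> NA
Op 4: remove NA -> ring=[83:NB]
Op 5: add NC@68 -> ring=[68:NC,83:NB]
Op 6: remove NB -> ring=[68:NC]
Op 7: route key 63: smallest pos >= 63 is 68 -> NC
Op 8: add ND@16 -> ring=[16:ND,68:NC]
Final route key 49: smallest pos >= 49 is 68 -> NC

Answer: NC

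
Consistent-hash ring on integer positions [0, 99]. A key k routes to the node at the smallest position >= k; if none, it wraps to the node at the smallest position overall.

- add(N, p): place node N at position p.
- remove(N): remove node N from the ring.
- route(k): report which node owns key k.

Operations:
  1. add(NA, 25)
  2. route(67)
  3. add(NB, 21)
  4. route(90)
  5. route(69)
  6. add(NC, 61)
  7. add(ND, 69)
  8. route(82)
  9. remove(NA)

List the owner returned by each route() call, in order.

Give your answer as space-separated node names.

Op 1: add NA@25 -> ring=[25:NA]
Op 2: route key 67: none >= 67, wrap to smallest pos 25 -> NA
Op 3: add NB@21 -> ring=[21:NB,25:NA]
Op 4: route key 90: none >= 90, wrap to smallest pos 21 -> NB
Op 5: route key 69: none >= 69, wrap to smallest pos 21 -> NB
Op 6: add NC@61 -> ring=[21:NB,25:NA,61:NC]
Op 7: add ND@69 -> ring=[21:NB,25:NA,61:NC,69:ND]
Op 8: route key 82: none >= 82, wrap to smallest pos 21 -> NB
Op 9: remove NA -> ring=[21:NB,61:NC,69:ND]

Answer: NA NB NB NB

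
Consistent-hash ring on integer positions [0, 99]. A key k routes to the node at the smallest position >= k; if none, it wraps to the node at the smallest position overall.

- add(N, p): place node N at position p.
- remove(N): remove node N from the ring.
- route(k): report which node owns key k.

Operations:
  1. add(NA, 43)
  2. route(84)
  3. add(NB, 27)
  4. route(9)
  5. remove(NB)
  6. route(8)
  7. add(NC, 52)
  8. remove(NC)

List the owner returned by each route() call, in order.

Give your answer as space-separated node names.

Op 1: add NA@43 -> ring=[43:NA]
Op 2: route key 84: none >= 84, wrap to smallest pos 43 -> NA
Op 3: add NB@27 -> ring=[27:NB,43:NA]
Op 4: route key 9: smallest pos >= 9 is 27 -> NB
Op 5: remove NB -> ring=[43:NA]
Op 6: route key 8: smallest pos >= 8 is 43 -> NA
Op 7: add NC@52 -> ring=[43:NA,52:NC]
Op 8: remove NC -> ring=[43:NA]

Answer: NA NB NA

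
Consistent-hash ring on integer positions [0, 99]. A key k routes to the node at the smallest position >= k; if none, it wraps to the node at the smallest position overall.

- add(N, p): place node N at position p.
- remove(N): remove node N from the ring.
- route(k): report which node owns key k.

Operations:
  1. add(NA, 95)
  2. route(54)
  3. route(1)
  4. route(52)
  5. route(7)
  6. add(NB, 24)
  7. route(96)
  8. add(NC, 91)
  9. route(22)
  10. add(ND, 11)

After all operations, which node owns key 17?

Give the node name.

Answer: NB

Derivation:
Op 1: add NA@95 -> ring=[95:NA]
Op 2: route key 54: smallest pos >= 54 is 95 -> NA
Op 3: route key 1: smallest pos >= 1 is 95 -> NA
Op 4: route key 52: smallest pos >= 52 is 95 -> NA
Op 5: route key 7: smallest pos >= 7 is 95 -> NA
Op 6: add NB@24 -> ring=[24:NB,95:NA]
Op 7: route key 96: none >= 96, wrap to smallest pos 24 -> NB
Op 8: add NC@91 -> ring=[24:NB,91:NC,95:NA]
Op 9: route key 22: smallest pos >= 22 is 24 -> NB
Op 10: add ND@11 -> ring=[11:ND,24:NB,91:NC,95:NA]
Final route key 17: smallest pos >= 17 is 24 -> NB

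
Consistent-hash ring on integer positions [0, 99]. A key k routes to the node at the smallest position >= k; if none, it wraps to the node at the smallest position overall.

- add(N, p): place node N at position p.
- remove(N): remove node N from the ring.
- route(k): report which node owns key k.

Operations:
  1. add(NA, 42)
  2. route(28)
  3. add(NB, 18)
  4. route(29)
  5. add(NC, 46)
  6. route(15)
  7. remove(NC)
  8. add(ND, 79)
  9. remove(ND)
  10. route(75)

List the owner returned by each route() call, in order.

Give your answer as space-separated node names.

Answer: NA NA NB NB

Derivation:
Op 1: add NA@42 -> ring=[42:NA]
Op 2: route key 28: smallest pos >= 28 is 42 -> NA
Op 3: add NB@18 -> ring=[18:NB,42:NA]
Op 4: route key 29: smallest pos >= 29 is 42 -> NA
Op 5: add NC@46 -> ring=[18:NB,42:NA,46:NC]
Op 6: route key 15: smallest pos >= 15 is 18 -> NB
Op 7: remove NC -> ring=[18:NB,42:NA]
Op 8: add ND@79 -> ring=[18:NB,42:NA,79:ND]
Op 9: remove ND -> ring=[18:NB,42:NA]
Op 10: route key 75: none >= 75, wrap to smallest pos 18 -> NB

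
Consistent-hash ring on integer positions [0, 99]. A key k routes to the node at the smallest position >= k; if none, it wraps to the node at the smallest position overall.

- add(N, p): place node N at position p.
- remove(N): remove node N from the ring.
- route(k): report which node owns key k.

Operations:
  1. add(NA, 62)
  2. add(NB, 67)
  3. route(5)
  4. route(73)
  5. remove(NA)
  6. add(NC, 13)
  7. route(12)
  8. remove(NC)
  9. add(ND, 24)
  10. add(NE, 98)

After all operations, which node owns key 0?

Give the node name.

Op 1: add NA@62 -> ring=[62:NA]
Op 2: add NB@67 -> ring=[62:NA,67:NB]
Op 3: route key 5: smallest pos >= 5 is 62 -> NA
Op 4: route key 73: none >= 73, wrap to smallest pos 62 -> NA
Op 5: remove NA -> ring=[67:NB]
Op 6: add NC@13 -> ring=[13:NC,67:NB]
Op 7: route key 12: smallest pos >= 12 is 13 -> NC
Op 8: remove NC -> ring=[67:NB]
Op 9: add ND@24 -> ring=[24:ND,67:NB]
Op 10: add NE@98 -> ring=[24:ND,67:NB,98:NE]
Final route key 0: smallest pos >= 0 is 24 -> ND

Answer: ND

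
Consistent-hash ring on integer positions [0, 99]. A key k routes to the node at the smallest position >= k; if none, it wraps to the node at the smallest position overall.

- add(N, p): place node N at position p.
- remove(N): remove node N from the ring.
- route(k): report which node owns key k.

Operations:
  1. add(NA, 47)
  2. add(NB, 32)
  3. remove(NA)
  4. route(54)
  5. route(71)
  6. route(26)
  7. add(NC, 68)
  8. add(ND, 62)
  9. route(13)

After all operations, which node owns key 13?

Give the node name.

Answer: NB

Derivation:
Op 1: add NA@47 -> ring=[47:NA]
Op 2: add NB@32 -> ring=[32:NB,47:NA]
Op 3: remove NA -> ring=[32:NB]
Op 4: route key 54: none >= 54, wrap to smallest pos 32 -> NB
Op 5: route key 71: none >= 71, wrap to smallest pos 32 -> NB
Op 6: route key 26: smallest pos >= 26 is 32 -> NB
Op 7: add NC@68 -> ring=[32:NB,68:NC]
Op 8: add ND@62 -> ring=[32:NB,62:ND,68:NC]
Op 9: route key 13: smallest pos >= 13 is 32 -> NB
Final route key 13: smallest pos >= 13 is 32 -> NB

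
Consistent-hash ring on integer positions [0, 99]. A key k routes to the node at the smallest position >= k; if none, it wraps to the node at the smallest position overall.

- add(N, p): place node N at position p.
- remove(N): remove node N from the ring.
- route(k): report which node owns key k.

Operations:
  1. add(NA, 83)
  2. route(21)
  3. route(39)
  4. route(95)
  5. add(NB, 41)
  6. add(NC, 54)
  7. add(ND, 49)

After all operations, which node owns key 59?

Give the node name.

Answer: NA

Derivation:
Op 1: add NA@83 -> ring=[83:NA]
Op 2: route key 21: smallest pos >= 21 is 83 -> NA
Op 3: route key 39: smallest pos >= 39 is 83 -> NA
Op 4: route key 95: none >= 95, wrap to smallest pos 83 -> NA
Op 5: add NB@41 -> ring=[41:NB,83:NA]
Op 6: add NC@54 -> ring=[41:NB,54:NC,83:NA]
Op 7: add ND@49 -> ring=[41:NB,49:ND,54:NC,83:NA]
Final route key 59: smallest pos >= 59 is 83 -> NA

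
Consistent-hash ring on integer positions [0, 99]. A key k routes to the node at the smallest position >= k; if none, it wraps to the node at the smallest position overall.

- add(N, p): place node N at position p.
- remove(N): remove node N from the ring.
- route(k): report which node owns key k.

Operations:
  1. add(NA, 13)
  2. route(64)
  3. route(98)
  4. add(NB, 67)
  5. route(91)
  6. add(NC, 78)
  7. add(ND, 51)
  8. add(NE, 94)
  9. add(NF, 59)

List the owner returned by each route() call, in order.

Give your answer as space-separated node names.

Op 1: add NA@13 -> ring=[13:NA]
Op 2: route key 64: none >= 64, wrap to smallest pos 13 -> NA
Op 3: route key 98: none >= 98, wrap to smallest pos 13 -> NA
Op 4: add NB@67 -> ring=[13:NA,67:NB]
Op 5: route key 91: none >= 91, wrap to smallest pos 13 -> NA
Op 6: add NC@78 -> ring=[13:NA,67:NB,78:NC]
Op 7: add ND@51 -> ring=[13:NA,51:ND,67:NB,78:NC]
Op 8: add NE@94 -> ring=[13:NA,51:ND,67:NB,78:NC,94:NE]
Op 9: add NF@59 -> ring=[13:NA,51:ND,59:NF,67:NB,78:NC,94:NE]

Answer: NA NA NA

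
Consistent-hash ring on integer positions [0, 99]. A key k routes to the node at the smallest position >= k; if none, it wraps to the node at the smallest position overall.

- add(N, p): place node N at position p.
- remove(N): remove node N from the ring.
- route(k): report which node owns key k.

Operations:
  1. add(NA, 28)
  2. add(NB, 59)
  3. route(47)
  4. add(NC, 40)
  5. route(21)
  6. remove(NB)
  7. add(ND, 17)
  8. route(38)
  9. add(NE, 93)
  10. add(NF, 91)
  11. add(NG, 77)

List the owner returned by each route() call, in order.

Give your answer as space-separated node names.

Op 1: add NA@28 -> ring=[28:NA]
Op 2: add NB@59 -> ring=[28:NA,59:NB]
Op 3: route key 47: smallest pos >= 47 is 59 -> NB
Op 4: add NC@40 -> ring=[28:NA,40:NC,59:NB]
Op 5: route key 21: smallest pos >= 21 is 28 -> NA
Op 6: remove NB -> ring=[28:NA,40:NC]
Op 7: add ND@17 -> ring=[17:ND,28:NA,40:NC]
Op 8: route key 38: smallest pos >= 38 is 40 -> NC
Op 9: add NE@93 -> ring=[17:ND,28:NA,40:NC,93:NE]
Op 10: add NF@91 -> ring=[17:ND,28:NA,40:NC,91:NF,93:NE]
Op 11: add NG@77 -> ring=[17:ND,28:NA,40:NC,77:NG,91:NF,93:NE]

Answer: NB NA NC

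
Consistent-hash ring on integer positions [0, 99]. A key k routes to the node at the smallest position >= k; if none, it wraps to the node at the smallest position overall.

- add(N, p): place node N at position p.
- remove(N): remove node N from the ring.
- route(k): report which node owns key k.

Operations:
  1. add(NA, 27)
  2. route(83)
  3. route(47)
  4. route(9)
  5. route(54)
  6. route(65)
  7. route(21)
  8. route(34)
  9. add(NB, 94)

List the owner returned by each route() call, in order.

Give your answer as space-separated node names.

Op 1: add NA@27 -> ring=[27:NA]
Op 2: route key 83: none >= 83, wrap to smallest pos 27 -> NA
Op 3: route key 47: none >= 47, wrap to smallest pos 27 -> NA
Op 4: route key 9: smallest pos >= 9 is 27 -> NA
Op 5: route key 54: none >= 54, wrap to smallest pos 27 -> NA
Op 6: route key 65: none >= 65, wrap to smallest pos 27 -> NA
Op 7: route key 21: smallest pos >= 21 is 27 -> NA
Op 8: route key 34: none >= 34, wrap to smallest pos 27 -> NA
Op 9: add NB@94 -> ring=[27:NA,94:NB]

Answer: NA NA NA NA NA NA NA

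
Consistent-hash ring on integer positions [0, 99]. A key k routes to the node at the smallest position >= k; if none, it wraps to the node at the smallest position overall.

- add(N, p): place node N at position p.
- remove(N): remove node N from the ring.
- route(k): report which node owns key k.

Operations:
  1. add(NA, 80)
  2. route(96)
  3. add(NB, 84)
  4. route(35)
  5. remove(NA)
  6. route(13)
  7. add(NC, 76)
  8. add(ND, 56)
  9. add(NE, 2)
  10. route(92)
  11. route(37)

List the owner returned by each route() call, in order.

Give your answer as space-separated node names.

Op 1: add NA@80 -> ring=[80:NA]
Op 2: route key 96: none >= 96, wrap to smallest pos 80 -> NA
Op 3: add NB@84 -> ring=[80:NA,84:NB]
Op 4: route key 35: smallest pos >= 35 is 80 -> NA
Op 5: remove NA -> ring=[84:NB]
Op 6: route key 13: smallest pos >= 13 is 84 -> NB
Op 7: add NC@76 -> ring=[76:NC,84:NB]
Op 8: add ND@56 -> ring=[56:ND,76:NC,84:NB]
Op 9: add NE@2 -> ring=[2:NE,56:ND,76:NC,84:NB]
Op 10: route key 92: none >= 92, wrap to smallest pos 2 -> NE
Op 11: route key 37: smallest pos >= 37 is 56 -> ND

Answer: NA NA NB NE ND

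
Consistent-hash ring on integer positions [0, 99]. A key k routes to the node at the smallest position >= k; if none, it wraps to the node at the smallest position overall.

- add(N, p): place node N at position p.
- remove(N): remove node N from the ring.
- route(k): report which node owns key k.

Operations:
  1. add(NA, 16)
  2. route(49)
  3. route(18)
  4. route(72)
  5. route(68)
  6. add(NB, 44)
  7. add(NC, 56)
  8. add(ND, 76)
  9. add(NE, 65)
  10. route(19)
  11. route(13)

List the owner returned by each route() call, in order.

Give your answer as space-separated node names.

Op 1: add NA@16 -> ring=[16:NA]
Op 2: route key 49: none >= 49, wrap to smallest pos 16 -> NA
Op 3: route key 18: none >= 18, wrap to smallest pos 16 -> NA
Op 4: route key 72: none >= 72, wrap to smallest pos 16 -> NA
Op 5: route key 68: none >= 68, wrap to smallest pos 16 -> NA
Op 6: add NB@44 -> ring=[16:NA,44:NB]
Op 7: add NC@56 -> ring=[16:NA,44:NB,56:NC]
Op 8: add ND@76 -> ring=[16:NA,44:NB,56:NC,76:ND]
Op 9: add NE@65 -> ring=[16:NA,44:NB,56:NC,65:NE,76:ND]
Op 10: route key 19: smallest pos >= 19 is 44 -> NB
Op 11: route key 13: smallest pos >= 13 is 16 -> NA

Answer: NA NA NA NA NB NA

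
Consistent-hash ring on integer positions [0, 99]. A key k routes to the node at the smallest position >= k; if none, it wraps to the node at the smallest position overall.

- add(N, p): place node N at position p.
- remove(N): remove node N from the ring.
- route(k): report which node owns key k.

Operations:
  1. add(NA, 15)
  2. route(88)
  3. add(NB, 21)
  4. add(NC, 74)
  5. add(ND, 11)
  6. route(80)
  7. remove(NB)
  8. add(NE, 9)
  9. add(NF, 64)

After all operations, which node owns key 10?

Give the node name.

Op 1: add NA@15 -> ring=[15:NA]
Op 2: route key 88: none >= 88, wrap to smallest pos 15 -> NA
Op 3: add NB@21 -> ring=[15:NA,21:NB]
Op 4: add NC@74 -> ring=[15:NA,21:NB,74:NC]
Op 5: add ND@11 -> ring=[11:ND,15:NA,21:NB,74:NC]
Op 6: route key 80: none >= 80, wrap to smallest pos 11 -> ND
Op 7: remove NB -> ring=[11:ND,15:NA,74:NC]
Op 8: add NE@9 -> ring=[9:NE,11:ND,15:NA,74:NC]
Op 9: add NF@64 -> ring=[9:NE,11:ND,15:NA,64:NF,74:NC]
Final route key 10: smallest pos >= 10 is 11 -> ND

Answer: ND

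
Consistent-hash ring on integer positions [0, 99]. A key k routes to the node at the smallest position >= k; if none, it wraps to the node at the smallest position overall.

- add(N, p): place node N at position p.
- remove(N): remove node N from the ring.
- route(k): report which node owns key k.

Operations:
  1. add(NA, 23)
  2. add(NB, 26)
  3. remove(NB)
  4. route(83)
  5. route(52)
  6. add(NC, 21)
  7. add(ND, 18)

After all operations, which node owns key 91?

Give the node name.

Answer: ND

Derivation:
Op 1: add NA@23 -> ring=[23:NA]
Op 2: add NB@26 -> ring=[23:NA,26:NB]
Op 3: remove NB -> ring=[23:NA]
Op 4: route key 83: none >= 83, wrap to smallest pos 23 -> NA
Op 5: route key 52: none >= 52, wrap to smallest pos 23 -> NA
Op 6: add NC@21 -> ring=[21:NC,23:NA]
Op 7: add ND@18 -> ring=[18:ND,21:NC,23:NA]
Final route key 91: none >= 91, wrap to smallest pos 18 -> ND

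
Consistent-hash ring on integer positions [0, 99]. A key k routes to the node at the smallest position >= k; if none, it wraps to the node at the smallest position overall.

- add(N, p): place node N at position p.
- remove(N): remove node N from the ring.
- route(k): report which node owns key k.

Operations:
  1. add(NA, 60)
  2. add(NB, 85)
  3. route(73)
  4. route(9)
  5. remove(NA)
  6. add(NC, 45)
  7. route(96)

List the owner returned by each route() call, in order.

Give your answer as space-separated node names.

Answer: NB NA NC

Derivation:
Op 1: add NA@60 -> ring=[60:NA]
Op 2: add NB@85 -> ring=[60:NA,85:NB]
Op 3: route key 73: smallest pos >= 73 is 85 -> NB
Op 4: route key 9: smallest pos >= 9 is 60 -> NA
Op 5: remove NA -> ring=[85:NB]
Op 6: add NC@45 -> ring=[45:NC,85:NB]
Op 7: route key 96: none >= 96, wrap to smallest pos 45 -> NC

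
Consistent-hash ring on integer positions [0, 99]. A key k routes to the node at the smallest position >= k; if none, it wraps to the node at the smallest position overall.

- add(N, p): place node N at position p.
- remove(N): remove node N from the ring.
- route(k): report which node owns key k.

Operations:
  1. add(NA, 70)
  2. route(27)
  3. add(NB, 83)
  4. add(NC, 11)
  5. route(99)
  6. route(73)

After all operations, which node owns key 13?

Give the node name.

Answer: NA

Derivation:
Op 1: add NA@70 -> ring=[70:NA]
Op 2: route key 27: smallest pos >= 27 is 70 -> NA
Op 3: add NB@83 -> ring=[70:NA,83:NB]
Op 4: add NC@11 -> ring=[11:NC,70:NA,83:NB]
Op 5: route key 99: none >= 99, wrap to smallest pos 11 -> NC
Op 6: route key 73: smallest pos >= 73 is 83 -> NB
Final route key 13: smallest pos >= 13 is 70 -> NA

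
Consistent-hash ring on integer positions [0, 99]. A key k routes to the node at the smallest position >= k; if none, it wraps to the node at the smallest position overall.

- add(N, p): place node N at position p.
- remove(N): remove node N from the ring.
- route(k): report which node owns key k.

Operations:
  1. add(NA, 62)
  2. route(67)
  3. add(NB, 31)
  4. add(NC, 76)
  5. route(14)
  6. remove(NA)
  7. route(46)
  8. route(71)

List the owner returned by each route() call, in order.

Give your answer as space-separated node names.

Answer: NA NB NC NC

Derivation:
Op 1: add NA@62 -> ring=[62:NA]
Op 2: route key 67: none >= 67, wrap to smallest pos 62 -> NA
Op 3: add NB@31 -> ring=[31:NB,62:NA]
Op 4: add NC@76 -> ring=[31:NB,62:NA,76:NC]
Op 5: route key 14: smallest pos >= 14 is 31 -> NB
Op 6: remove NA -> ring=[31:NB,76:NC]
Op 7: route key 46: smallest pos >= 46 is 76 -> NC
Op 8: route key 71: smallest pos >= 71 is 76 -> NC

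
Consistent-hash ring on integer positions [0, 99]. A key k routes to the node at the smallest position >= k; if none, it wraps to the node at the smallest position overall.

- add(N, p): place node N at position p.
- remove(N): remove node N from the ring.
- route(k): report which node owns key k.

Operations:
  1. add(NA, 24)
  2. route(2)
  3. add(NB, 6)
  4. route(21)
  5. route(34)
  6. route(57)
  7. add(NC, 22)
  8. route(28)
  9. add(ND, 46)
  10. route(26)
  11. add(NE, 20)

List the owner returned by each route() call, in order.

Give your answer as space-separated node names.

Op 1: add NA@24 -> ring=[24:NA]
Op 2: route key 2: smallest pos >= 2 is 24 -> NA
Op 3: add NB@6 -> ring=[6:NB,24:NA]
Op 4: route key 21: smallest pos >= 21 is 24 -> NA
Op 5: route key 34: none >= 34, wrap to smallest pos 6 -> NB
Op 6: route key 57: none >= 57, wrap to smallest pos 6 -> NB
Op 7: add NC@22 -> ring=[6:NB,22:NC,24:NA]
Op 8: route key 28: none >= 28, wrap to smallest pos 6 -> NB
Op 9: add ND@46 -> ring=[6:NB,22:NC,24:NA,46:ND]
Op 10: route key 26: smallest pos >= 26 is 46 -> ND
Op 11: add NE@20 -> ring=[6:NB,20:NE,22:NC,24:NA,46:ND]

Answer: NA NA NB NB NB ND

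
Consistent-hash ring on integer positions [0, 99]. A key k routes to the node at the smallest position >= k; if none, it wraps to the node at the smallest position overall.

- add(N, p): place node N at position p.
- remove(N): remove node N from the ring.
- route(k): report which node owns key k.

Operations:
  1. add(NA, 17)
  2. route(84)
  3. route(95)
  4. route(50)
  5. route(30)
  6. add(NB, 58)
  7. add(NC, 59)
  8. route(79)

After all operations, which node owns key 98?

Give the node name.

Answer: NA

Derivation:
Op 1: add NA@17 -> ring=[17:NA]
Op 2: route key 84: none >= 84, wrap to smallest pos 17 -> NA
Op 3: route key 95: none >= 95, wrap to smallest pos 17 -> NA
Op 4: route key 50: none >= 50, wrap to smallest pos 17 -> NA
Op 5: route key 30: none >= 30, wrap to smallest pos 17 -> NA
Op 6: add NB@58 -> ring=[17:NA,58:NB]
Op 7: add NC@59 -> ring=[17:NA,58:NB,59:NC]
Op 8: route key 79: none >= 79, wrap to smallest pos 17 -> NA
Final route key 98: none >= 98, wrap to smallest pos 17 -> NA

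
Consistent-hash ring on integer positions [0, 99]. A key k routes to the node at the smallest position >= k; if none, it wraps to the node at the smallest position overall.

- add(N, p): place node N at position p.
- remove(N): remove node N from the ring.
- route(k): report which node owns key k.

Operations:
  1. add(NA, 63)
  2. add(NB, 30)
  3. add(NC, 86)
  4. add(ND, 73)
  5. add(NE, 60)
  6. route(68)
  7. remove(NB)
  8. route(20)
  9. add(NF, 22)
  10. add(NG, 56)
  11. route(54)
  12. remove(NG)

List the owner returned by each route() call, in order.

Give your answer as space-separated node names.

Op 1: add NA@63 -> ring=[63:NA]
Op 2: add NB@30 -> ring=[30:NB,63:NA]
Op 3: add NC@86 -> ring=[30:NB,63:NA,86:NC]
Op 4: add ND@73 -> ring=[30:NB,63:NA,73:ND,86:NC]
Op 5: add NE@60 -> ring=[30:NB,60:NE,63:NA,73:ND,86:NC]
Op 6: route key 68: smallest pos >= 68 is 73 -> ND
Op 7: remove NB -> ring=[60:NE,63:NA,73:ND,86:NC]
Op 8: route key 20: smallest pos >= 20 is 60 -> NE
Op 9: add NF@22 -> ring=[22:NF,60:NE,63:NA,73:ND,86:NC]
Op 10: add NG@56 -> ring=[22:NF,56:NG,60:NE,63:NA,73:ND,86:NC]
Op 11: route key 54: smallest pos >= 54 is 56 -> NG
Op 12: remove NG -> ring=[22:NF,60:NE,63:NA,73:ND,86:NC]

Answer: ND NE NG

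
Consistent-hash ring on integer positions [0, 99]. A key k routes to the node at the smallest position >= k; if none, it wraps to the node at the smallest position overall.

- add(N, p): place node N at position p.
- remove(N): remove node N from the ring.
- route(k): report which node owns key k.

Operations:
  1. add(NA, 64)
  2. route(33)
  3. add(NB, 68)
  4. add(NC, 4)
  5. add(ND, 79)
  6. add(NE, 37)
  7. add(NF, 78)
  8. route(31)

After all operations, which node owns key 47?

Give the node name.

Op 1: add NA@64 -> ring=[64:NA]
Op 2: route key 33: smallest pos >= 33 is 64 -> NA
Op 3: add NB@68 -> ring=[64:NA,68:NB]
Op 4: add NC@4 -> ring=[4:NC,64:NA,68:NB]
Op 5: add ND@79 -> ring=[4:NC,64:NA,68:NB,79:ND]
Op 6: add NE@37 -> ring=[4:NC,37:NE,64:NA,68:NB,79:ND]
Op 7: add NF@78 -> ring=[4:NC,37:NE,64:NA,68:NB,78:NF,79:ND]
Op 8: route key 31: smallest pos >= 31 is 37 -> NE
Final route key 47: smallest pos >= 47 is 64 -> NA

Answer: NA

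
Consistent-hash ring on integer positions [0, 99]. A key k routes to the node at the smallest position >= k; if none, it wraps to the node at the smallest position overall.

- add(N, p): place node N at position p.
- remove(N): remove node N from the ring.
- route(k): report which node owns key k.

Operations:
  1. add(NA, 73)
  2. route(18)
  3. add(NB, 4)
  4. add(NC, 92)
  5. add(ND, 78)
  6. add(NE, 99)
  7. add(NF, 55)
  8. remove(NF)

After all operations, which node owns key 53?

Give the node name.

Op 1: add NA@73 -> ring=[73:NA]
Op 2: route key 18: smallest pos >= 18 is 73 -> NA
Op 3: add NB@4 -> ring=[4:NB,73:NA]
Op 4: add NC@92 -> ring=[4:NB,73:NA,92:NC]
Op 5: add ND@78 -> ring=[4:NB,73:NA,78:ND,92:NC]
Op 6: add NE@99 -> ring=[4:NB,73:NA,78:ND,92:NC,99:NE]
Op 7: add NF@55 -> ring=[4:NB,55:NF,73:NA,78:ND,92:NC,99:NE]
Op 8: remove NF -> ring=[4:NB,73:NA,78:ND,92:NC,99:NE]
Final route key 53: smallest pos >= 53 is 73 -> NA

Answer: NA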